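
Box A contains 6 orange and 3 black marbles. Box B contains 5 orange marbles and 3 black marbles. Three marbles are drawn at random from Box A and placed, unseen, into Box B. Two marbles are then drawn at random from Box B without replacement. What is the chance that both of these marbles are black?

5/44

Condition on how many of the transferred marbles are black (from Box A: 3 black of 9; then Box B has 11 total).
  0 black: C(3,0)C(6,3)/C(9,3) = 5/21; then P = C(3,2)/C(11,2) = 3/55
  1 black: C(3,1)C(6,2)/C(9,3) = 15/28; then P = C(4,2)/C(11,2) = 6/55
  2 black: C(3,2)C(6,1)/C(9,3) = 3/14; then P = C(5,2)/C(11,2) = 2/11
  3 black: C(3,3)C(6,0)/C(9,3) = 1/84; then P = C(6,2)/C(11,2) = 3/11
P(both black) = 5/44 ≈ 0.1136.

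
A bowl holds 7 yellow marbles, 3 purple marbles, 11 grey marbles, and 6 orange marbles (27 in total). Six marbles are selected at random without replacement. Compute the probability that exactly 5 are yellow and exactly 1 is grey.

7/8970

Unordered draws without replacement: count favorable combinations over C(27,6).
Favorable = C(7,5) · C(3,0) · C(11,1) · C(6,0) = 231; total = C(27,6) = 296010.
P = 231/296010 = 7/8970 ≈ 0.0008.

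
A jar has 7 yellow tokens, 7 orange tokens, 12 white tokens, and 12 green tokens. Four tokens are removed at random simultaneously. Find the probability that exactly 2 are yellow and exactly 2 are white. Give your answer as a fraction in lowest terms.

66/3515

Unordered draws without replacement: count favorable combinations over C(38,4).
Favorable = C(7,2) · C(7,0) · C(12,2) · C(12,0) = 1386; total = C(38,4) = 73815.
P = 1386/73815 = 66/3515 ≈ 0.0188.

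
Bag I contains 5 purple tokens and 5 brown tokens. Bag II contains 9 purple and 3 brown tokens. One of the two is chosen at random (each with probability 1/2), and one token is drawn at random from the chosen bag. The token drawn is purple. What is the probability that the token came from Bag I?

P(purple | Bag I) = 1/2; P(purple | Bag II) = 3/4.
P(purple) = 1/2·1/2 + 1/2·3/4 = 5/8.
By Bayes' rule, P(Bag I | purple) = 1/4 / 5/8 = 2/5 ≈ 0.4000.

2/5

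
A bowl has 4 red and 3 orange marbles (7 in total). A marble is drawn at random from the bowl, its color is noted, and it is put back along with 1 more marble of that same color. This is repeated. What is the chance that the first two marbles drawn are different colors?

3/7

Either orange then red, or red then orange; after the first draw the total is 8.
P = (3/7)·(4/8) + (4/7)·(3/8) = 3/7 ≈ 0.4286.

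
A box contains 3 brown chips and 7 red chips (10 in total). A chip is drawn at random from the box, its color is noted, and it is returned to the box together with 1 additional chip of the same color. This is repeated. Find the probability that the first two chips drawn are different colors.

21/55

Either brown then red, or red then brown; after the first draw the total is 11.
P = (3/10)·(7/11) + (7/10)·(3/11) = 21/55 ≈ 0.3818.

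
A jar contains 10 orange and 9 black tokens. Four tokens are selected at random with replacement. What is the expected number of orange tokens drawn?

By linearity of expectation, E[X] = Σ P(draw i is orange); each independent draw has P(orange) = 10/19.
E[X] = 4 · 10/19 = 40/19 ≈ 2.1053.

40/19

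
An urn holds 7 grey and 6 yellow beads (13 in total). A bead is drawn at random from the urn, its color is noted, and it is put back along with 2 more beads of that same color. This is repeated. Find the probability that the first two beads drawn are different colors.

Either grey then yellow, or yellow then grey; after the first draw the total is 15.
P = (7/13)·(6/15) + (6/13)·(7/15) = 28/65 ≈ 0.4308.

28/65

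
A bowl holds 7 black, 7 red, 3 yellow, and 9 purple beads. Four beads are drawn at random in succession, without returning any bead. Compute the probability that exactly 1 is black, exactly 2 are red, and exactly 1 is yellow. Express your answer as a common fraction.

Unordered draws without replacement: count favorable combinations over C(26,4).
Favorable = C(7,1) · C(7,2) · C(3,1) · C(9,0) = 441; total = C(26,4) = 14950.
P = 441/14950 = 441/14950 ≈ 0.0295.

441/14950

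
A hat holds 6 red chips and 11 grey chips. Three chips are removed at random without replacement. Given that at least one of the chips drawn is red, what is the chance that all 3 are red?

4/103

P(all 3 red) = C(6,3)/C(17,3) = 1/34; P(at least one red) = 1 − C(11,3)/C(17,3) = 103/136.
Since 'all 3 red' ⊆ 'at least one red', P(all 3 | at least one) = 1/34 / 103/136 = 4/103 ≈ 0.0388.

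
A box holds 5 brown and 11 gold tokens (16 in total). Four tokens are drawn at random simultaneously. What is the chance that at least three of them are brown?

23/364

Sum the hypergeometric tail for j = 3,…,4 brown tokens.
Favorable = C(5,3)·C(11,1) + C(5,4)·C(11,0) = 115; total = C(16,4) = 1820.
P = 115/1820 = 23/364 ≈ 0.0632.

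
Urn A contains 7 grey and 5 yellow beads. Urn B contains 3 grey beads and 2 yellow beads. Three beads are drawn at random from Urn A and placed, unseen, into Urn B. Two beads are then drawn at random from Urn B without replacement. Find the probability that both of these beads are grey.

Condition on how many of the transferred beads are grey (from Urn A: 7 grey of 12; then Urn B has 8 total).
  0 grey: C(7,0)C(5,3)/C(12,3) = 1/22; then P = C(3,2)/C(8,2) = 3/28
  1 grey: C(7,1)C(5,2)/C(12,3) = 7/22; then P = C(4,2)/C(8,2) = 3/14
  2 grey: C(7,2)C(5,1)/C(12,3) = 21/44; then P = C(5,2)/C(8,2) = 5/14
  3 grey: C(7,3)C(5,0)/C(12,3) = 7/44; then P = C(6,2)/C(8,2) = 15/28
P(both grey) = 405/1232 ≈ 0.3287.

405/1232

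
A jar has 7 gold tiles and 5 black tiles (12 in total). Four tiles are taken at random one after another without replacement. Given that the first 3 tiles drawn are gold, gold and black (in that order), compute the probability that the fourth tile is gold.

After removing 2 gold, 1 black, the jar has 5 gold out of 9 remaining.
P(fourth is gold | given) = 5/9 ≈ 0.5556.

5/9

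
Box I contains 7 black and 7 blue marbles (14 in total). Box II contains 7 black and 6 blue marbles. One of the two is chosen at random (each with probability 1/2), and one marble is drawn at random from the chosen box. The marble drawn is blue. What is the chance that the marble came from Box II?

12/25

P(blue | Box I) = 1/2; P(blue | Box II) = 6/13.
P(blue) = 1/2·1/2 + 1/2·6/13 = 25/52.
By Bayes' rule, P(Box II | blue) = 3/13 / 25/52 = 12/25 ≈ 0.4800.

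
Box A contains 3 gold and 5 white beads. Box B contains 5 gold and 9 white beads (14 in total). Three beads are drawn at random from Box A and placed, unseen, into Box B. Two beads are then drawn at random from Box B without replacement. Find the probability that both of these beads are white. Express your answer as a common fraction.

3021/7616

Condition on how many of the transferred beads are white (from Box A: 5 white of 8; then Box B has 17 total).
  0 white: C(5,0)C(3,3)/C(8,3) = 1/56; then P = C(9,2)/C(17,2) = 9/34
  1 white: C(5,1)C(3,2)/C(8,3) = 15/56; then P = C(10,2)/C(17,2) = 45/136
  2 white: C(5,2)C(3,1)/C(8,3) = 15/28; then P = C(11,2)/C(17,2) = 55/136
  3 white: C(5,3)C(3,0)/C(8,3) = 5/28; then P = C(12,2)/C(17,2) = 33/68
P(both white) = 3021/7616 ≈ 0.3967.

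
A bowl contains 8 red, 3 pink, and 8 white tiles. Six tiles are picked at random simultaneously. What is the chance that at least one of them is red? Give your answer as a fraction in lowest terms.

Use the complement: P(at least one red) = 1 − P(no red).
P(none) = C(11,6)/C(19,6) = 462/27132.
So P = 1 − 462/27132 = 635/646 ≈ 0.9830.

635/646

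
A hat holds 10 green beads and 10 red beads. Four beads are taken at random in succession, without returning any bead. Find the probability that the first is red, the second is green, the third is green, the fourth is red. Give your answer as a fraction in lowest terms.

Multiply the conditional probability of each draw in order, without replacement, so each draw removes one from its color and from the total.
P = (10/20) · (10/19) · (9/18) · (9/17) = 45/646 ≈ 0.0697.

45/646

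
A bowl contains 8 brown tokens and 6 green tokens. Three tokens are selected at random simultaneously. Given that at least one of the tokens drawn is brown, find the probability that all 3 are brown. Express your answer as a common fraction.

P(all 3 brown) = C(8,3)/C(14,3) = 2/13; P(at least one brown) = 1 − C(6,3)/C(14,3) = 86/91.
Since 'all 3 brown' ⊆ 'at least one brown', P(all 3 | at least one) = 2/13 / 86/91 = 7/43 ≈ 0.1628.

7/43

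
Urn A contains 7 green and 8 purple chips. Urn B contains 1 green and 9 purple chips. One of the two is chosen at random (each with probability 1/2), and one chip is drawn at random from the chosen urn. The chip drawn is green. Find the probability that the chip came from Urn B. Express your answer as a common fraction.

P(green | Urn A) = 7/15; P(green | Urn B) = 1/10.
P(green) = 1/2·7/15 + 1/2·1/10 = 17/60.
By Bayes' rule, P(Urn B | green) = 1/20 / 17/60 = 3/17 ≈ 0.1765.

3/17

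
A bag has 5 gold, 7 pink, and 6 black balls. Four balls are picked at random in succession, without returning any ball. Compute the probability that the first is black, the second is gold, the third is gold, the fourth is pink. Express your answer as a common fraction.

Multiply the conditional probability of each draw in order, without replacement, so each draw removes one from its color and from the total.
P = (6/18) · (5/17) · (4/16) · (7/15) = 7/612 ≈ 0.0114.

7/612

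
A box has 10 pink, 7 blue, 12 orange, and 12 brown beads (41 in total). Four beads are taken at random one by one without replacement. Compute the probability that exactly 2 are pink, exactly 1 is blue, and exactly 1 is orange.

Unordered draws without replacement: count favorable combinations over C(41,4).
Favorable = C(10,2) · C(7,1) · C(12,1) · C(12,0) = 3780; total = C(41,4) = 101270.
P = 3780/101270 = 378/10127 ≈ 0.0373.

378/10127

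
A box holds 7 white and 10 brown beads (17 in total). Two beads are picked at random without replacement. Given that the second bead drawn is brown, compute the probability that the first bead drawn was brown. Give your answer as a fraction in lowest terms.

P(first=brown and the second bead drawn is brown) = (10/17)·(9/16) = 45/136.
P(the second bead drawn is brown) = Σ over first color = 35/136 + 45/136 = 10/17.
By Bayes, P(first=brown | the second bead drawn is brown) = 45/136 / 10/17 = 9/16 ≈ 0.5625.

9/16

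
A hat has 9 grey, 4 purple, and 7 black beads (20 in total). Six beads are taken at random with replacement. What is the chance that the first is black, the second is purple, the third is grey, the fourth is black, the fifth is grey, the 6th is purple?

Multiply the conditional probability of each draw in order, with replacement (the composition resets each draw).
P = (7/20) · (4/20) · (9/20) · (7/20) · (9/20) · (4/20) = 3969/4000000 ≈ 0.0010.

3969/4000000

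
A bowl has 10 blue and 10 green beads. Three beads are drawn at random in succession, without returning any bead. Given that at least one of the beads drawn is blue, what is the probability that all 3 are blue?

2/17

P(all 3 blue) = C(10,3)/C(20,3) = 2/19; P(at least one blue) = 1 − C(10,3)/C(20,3) = 17/19.
Since 'all 3 blue' ⊆ 'at least one blue', P(all 3 | at least one) = 2/19 / 17/19 = 2/17 ≈ 0.1176.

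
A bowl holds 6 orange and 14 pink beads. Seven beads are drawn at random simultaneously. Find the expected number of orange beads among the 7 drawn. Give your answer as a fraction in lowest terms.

By linearity of expectation, E[X] = Σ P(draw i is orange); by symmetry each draw (even without replacement) has P(orange) = 6/20.
E[X] = 7 · 6/20 = 21/10 ≈ 2.1000.

21/10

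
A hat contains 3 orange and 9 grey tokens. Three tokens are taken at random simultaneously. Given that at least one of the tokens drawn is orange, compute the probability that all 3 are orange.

1/136

P(all 3 orange) = C(3,3)/C(12,3) = 1/220; P(at least one orange) = 1 − C(9,3)/C(12,3) = 34/55.
Since 'all 3 orange' ⊆ 'at least one orange', P(all 3 | at least one) = 1/220 / 34/55 = 1/136 ≈ 0.0074.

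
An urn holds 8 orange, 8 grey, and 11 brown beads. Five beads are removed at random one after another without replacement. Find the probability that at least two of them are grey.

Sum the hypergeometric tail for j = 2,…,5 grey beads.
Favorable = C(8,2)·C(19,3) + C(8,3)·C(19,2) + C(8,4)·C(19,1) + C(8,5)·C(19,0) = 38094; total = C(27,5) = 80730.
P = 38094/80730 = 6349/13455 ≈ 0.4719.

6349/13455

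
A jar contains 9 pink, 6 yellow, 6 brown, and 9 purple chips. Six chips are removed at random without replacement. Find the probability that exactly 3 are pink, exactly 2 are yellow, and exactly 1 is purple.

36/1885

Unordered draws without replacement: count favorable combinations over C(30,6).
Favorable = C(9,3) · C(6,2) · C(6,0) · C(9,1) = 11340; total = C(30,6) = 593775.
P = 11340/593775 = 36/1885 ≈ 0.0191.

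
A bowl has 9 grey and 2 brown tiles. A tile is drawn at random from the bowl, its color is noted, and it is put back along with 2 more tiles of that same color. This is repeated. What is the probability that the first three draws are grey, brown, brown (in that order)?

24/715

Track the composition after each reinforcement of +2.
P = (9/11) · (2/13) · (4/15) = 24/715 ≈ 0.0336.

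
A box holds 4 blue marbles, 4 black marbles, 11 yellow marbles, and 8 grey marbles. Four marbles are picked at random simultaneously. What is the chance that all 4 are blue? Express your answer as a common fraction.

Unordered draws without replacement: count favorable combinations over C(27,4).
Favorable = C(4,4) · C(4,0) · C(11,0) · C(8,0) = 1; total = C(27,4) = 17550.
P = 1/17550 = 1/17550 ≈ 0.0001.

1/17550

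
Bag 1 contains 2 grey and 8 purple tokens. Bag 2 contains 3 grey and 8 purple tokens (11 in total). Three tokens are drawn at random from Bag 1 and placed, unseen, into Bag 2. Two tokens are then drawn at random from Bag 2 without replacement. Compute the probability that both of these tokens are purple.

736/1365

Condition on how many of the transferred tokens are purple (from Bag 1: 8 purple of 10; then Bag 2 has 14 total).
  1 purple: C(8,1)C(2,2)/C(10,3) = 1/15; then P = C(9,2)/C(14,2) = 36/91
  2 purple: C(8,2)C(2,1)/C(10,3) = 7/15; then P = C(10,2)/C(14,2) = 45/91
  3 purple: C(8,3)C(2,0)/C(10,3) = 7/15; then P = C(11,2)/C(14,2) = 55/91
P(both purple) = 736/1365 ≈ 0.5392.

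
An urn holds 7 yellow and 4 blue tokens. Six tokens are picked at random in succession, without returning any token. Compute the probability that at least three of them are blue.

23/66

Sum the hypergeometric tail for j = 3,…,4 blue tokens.
Favorable = C(4,3)·C(7,3) + C(4,4)·C(7,2) = 161; total = C(11,6) = 462.
P = 161/462 = 23/66 ≈ 0.3485.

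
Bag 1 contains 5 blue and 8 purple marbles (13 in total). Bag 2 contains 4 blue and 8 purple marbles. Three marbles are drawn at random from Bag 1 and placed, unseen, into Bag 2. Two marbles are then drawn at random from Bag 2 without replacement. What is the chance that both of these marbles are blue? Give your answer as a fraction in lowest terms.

11/105

Condition on how many of the transferred marbles are blue (from Bag 1: 5 blue of 13; then Bag 2 has 15 total).
  0 blue: C(5,0)C(8,3)/C(13,3) = 28/143; then P = C(4,2)/C(15,2) = 2/35
  1 blue: C(5,1)C(8,2)/C(13,3) = 70/143; then P = C(5,2)/C(15,2) = 2/21
  2 blue: C(5,2)C(8,1)/C(13,3) = 40/143; then P = C(6,2)/C(15,2) = 1/7
  3 blue: C(5,3)C(8,0)/C(13,3) = 5/143; then P = C(7,2)/C(15,2) = 1/5
P(both blue) = 11/105 ≈ 0.1048.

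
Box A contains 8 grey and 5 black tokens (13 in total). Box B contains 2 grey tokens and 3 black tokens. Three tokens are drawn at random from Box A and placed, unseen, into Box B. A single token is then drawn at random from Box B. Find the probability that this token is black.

Condition on how many of the transferred tokens are black (from Box A: 5 black of 13; then Box B has 8 total).
  0 black: C(5,0)C(8,3)/C(13,3) = 28/143; then P = 3/8
  1 black: C(5,1)C(8,2)/C(13,3) = 70/143; then P = 4/8
  2 black: C(5,2)C(8,1)/C(13,3) = 40/143; then P = 5/8
  3 black: C(5,3)C(8,0)/C(13,3) = 5/143; then P = 6/8
P(black from Box B) = 27/52 ≈ 0.5192.

27/52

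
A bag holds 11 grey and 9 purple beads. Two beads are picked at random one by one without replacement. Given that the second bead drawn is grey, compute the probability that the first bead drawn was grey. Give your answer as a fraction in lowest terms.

10/19

P(first=grey and the second bead drawn is grey) = (11/20)·(10/19) = 11/38.
P(the second bead drawn is grey) = Σ over first color = 11/38 + 99/380 = 11/20.
By Bayes, P(first=grey | the second bead drawn is grey) = 11/38 / 11/20 = 10/19 ≈ 0.5263.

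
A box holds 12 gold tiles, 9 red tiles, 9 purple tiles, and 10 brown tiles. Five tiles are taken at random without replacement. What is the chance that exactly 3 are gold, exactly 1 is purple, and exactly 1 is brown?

Unordered draws without replacement: count favorable combinations over C(40,5).
Favorable = C(12,3) · C(9,0) · C(9,1) · C(10,1) = 19800; total = C(40,5) = 658008.
P = 19800/658008 = 275/9139 ≈ 0.0301.

275/9139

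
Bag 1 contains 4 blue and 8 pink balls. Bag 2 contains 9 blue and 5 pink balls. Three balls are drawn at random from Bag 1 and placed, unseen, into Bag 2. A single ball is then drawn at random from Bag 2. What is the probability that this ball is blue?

10/17

Condition on how many of the transferred balls are blue (from Bag 1: 4 blue of 12; then Bag 2 has 17 total).
  0 blue: C(4,0)C(8,3)/C(12,3) = 14/55; then P = 9/17
  1 blue: C(4,1)C(8,2)/C(12,3) = 28/55; then P = 10/17
  2 blue: C(4,2)C(8,1)/C(12,3) = 12/55; then P = 11/17
  3 blue: C(4,3)C(8,0)/C(12,3) = 1/55; then P = 12/17
P(blue from Bag 2) = 10/17 ≈ 0.5882.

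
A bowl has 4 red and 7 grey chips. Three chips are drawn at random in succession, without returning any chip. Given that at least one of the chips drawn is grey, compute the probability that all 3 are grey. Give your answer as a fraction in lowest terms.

P(all 3 grey) = C(7,3)/C(11,3) = 7/33; P(at least one grey) = 1 − C(4,3)/C(11,3) = 161/165.
Since 'all 3 grey' ⊆ 'at least one grey', P(all 3 | at least one) = 7/33 / 161/165 = 5/23 ≈ 0.2174.

5/23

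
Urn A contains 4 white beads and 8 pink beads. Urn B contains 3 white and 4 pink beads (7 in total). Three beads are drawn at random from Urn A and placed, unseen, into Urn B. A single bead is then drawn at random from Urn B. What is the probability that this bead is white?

Condition on how many of the transferred beads are white (from Urn A: 4 white of 12; then Urn B has 10 total).
  0 white: C(4,0)C(8,3)/C(12,3) = 14/55; then P = 3/10
  1 white: C(4,1)C(8,2)/C(12,3) = 28/55; then P = 4/10
  2 white: C(4,2)C(8,1)/C(12,3) = 12/55; then P = 5/10
  3 white: C(4,3)C(8,0)/C(12,3) = 1/55; then P = 6/10
P(white from Urn B) = 2/5 ≈ 0.4000.

2/5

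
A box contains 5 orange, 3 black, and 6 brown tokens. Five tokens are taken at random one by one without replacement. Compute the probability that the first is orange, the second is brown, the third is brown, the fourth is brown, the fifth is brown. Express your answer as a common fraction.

15/2002

Multiply the conditional probability of each draw in order, without replacement, so each draw removes one from its color and from the total.
P = (5/14) · (6/13) · (5/12) · (4/11) · (3/10) = 15/2002 ≈ 0.0075.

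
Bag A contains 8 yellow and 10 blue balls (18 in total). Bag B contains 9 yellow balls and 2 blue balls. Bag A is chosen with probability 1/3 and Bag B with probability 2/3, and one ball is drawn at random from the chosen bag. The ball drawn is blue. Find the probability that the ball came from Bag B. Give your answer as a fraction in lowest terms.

P(blue | Bag A) = 5/9; P(blue | Bag B) = 2/11.
P(blue) = 1/3·5/9 + 2/3·2/11 = 91/297.
By Bayes' rule, P(Bag B | blue) = 4/33 / 91/297 = 36/91 ≈ 0.3956.

36/91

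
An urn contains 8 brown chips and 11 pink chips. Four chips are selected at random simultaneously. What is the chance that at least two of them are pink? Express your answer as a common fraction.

1595/1938

Sum the hypergeometric tail for j = 2,…,4 pink chips.
Favorable = C(11,2)·C(8,2) + C(11,3)·C(8,1) + C(11,4)·C(8,0) = 3190; total = C(19,4) = 3876.
P = 3190/3876 = 1595/1938 ≈ 0.8230.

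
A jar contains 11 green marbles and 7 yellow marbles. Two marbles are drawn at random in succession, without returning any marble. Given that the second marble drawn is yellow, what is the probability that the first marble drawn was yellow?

P(first=yellow and the second marble drawn is yellow) = (7/18)·(6/17) = 7/51.
P(the second marble drawn is yellow) = Σ over first color = 77/306 + 7/51 = 7/18.
By Bayes, P(first=yellow | the second marble drawn is yellow) = 7/51 / 7/18 = 6/17 ≈ 0.3529.

6/17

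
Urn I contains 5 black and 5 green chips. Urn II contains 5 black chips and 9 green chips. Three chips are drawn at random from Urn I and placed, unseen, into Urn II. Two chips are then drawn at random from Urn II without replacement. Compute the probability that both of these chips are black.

Condition on how many of the transferred chips are black (from Urn I: 5 black of 10; then Urn II has 17 total).
  0 black: C(5,0)C(5,3)/C(10,3) = 1/12; then P = C(5,2)/C(17,2) = 5/68
  1 black: C(5,1)C(5,2)/C(10,3) = 5/12; then P = C(6,2)/C(17,2) = 15/136
  2 black: C(5,2)C(5,1)/C(10,3) = 5/12; then P = C(7,2)/C(17,2) = 21/136
  3 black: C(5,3)C(5,0)/C(10,3) = 1/12; then P = C(8,2)/C(17,2) = 7/34
P(both black) = 109/816 ≈ 0.1336.

109/816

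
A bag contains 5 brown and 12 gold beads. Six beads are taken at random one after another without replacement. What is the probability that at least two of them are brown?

Sum the hypergeometric tail for j = 2,…,5 brown beads.
Favorable = C(5,2)·C(12,4) + C(5,3)·C(12,3) + C(5,4)·C(12,2) + C(5,5)·C(12,1) = 7492; total = C(17,6) = 12376.
P = 7492/12376 = 1873/3094 ≈ 0.6054.

1873/3094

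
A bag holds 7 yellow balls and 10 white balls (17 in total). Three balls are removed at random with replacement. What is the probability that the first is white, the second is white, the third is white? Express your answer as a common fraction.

Multiply the conditional probability of each draw in order, with replacement (the composition resets each draw).
P = (10/17) · (10/17) · (10/17) = 1000/4913 ≈ 0.2035.

1000/4913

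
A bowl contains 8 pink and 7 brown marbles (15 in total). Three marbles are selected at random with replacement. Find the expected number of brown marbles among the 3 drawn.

By linearity of expectation, E[X] = Σ P(draw i is brown); each independent draw has P(brown) = 7/15.
E[X] = 3 · 7/15 = 7/5 ≈ 1.4000.

7/5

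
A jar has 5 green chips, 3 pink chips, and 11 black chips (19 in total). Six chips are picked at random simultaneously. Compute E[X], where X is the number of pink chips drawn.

18/19

By linearity of expectation, E[X] = Σ P(draw i is pink); by symmetry each draw (even without replacement) has P(pink) = 3/19.
E[X] = 6 · 3/19 = 18/19 ≈ 0.9474.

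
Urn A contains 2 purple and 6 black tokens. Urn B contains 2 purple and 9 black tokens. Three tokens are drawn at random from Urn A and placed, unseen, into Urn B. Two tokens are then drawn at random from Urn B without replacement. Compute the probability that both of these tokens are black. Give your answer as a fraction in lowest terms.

Condition on how many of the transferred tokens are black (from Urn A: 6 black of 8; then Urn B has 14 total).
  1 black: C(6,1)C(2,2)/C(8,3) = 3/28; then P = C(10,2)/C(14,2) = 45/91
  2 black: C(6,2)C(2,1)/C(8,3) = 15/28; then P = C(11,2)/C(14,2) = 55/91
  3 black: C(6,3)C(2,0)/C(8,3) = 5/14; then P = C(12,2)/C(14,2) = 66/91
P(both black) = 405/637 ≈ 0.6358.

405/637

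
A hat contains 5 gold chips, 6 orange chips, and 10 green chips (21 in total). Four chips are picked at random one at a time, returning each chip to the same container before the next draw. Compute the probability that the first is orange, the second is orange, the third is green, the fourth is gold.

Multiply the conditional probability of each draw in order, with replacement (the composition resets each draw).
P = (6/21) · (6/21) · (10/21) · (5/21) = 200/21609 ≈ 0.0093.

200/21609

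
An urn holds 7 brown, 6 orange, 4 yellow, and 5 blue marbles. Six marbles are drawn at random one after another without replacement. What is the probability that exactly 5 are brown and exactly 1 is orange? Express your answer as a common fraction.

Unordered draws without replacement: count favorable combinations over C(22,6).
Favorable = C(7,5) · C(6,1) · C(4,0) · C(5,0) = 126; total = C(22,6) = 74613.
P = 126/74613 = 6/3553 ≈ 0.0017.

6/3553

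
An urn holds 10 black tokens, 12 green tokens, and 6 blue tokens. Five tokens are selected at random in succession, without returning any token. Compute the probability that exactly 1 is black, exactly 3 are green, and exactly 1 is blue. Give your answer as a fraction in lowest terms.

110/819

Unordered draws without replacement: count favorable combinations over C(28,5).
Favorable = C(10,1) · C(12,3) · C(6,1) = 13200; total = C(28,5) = 98280.
P = 13200/98280 = 110/819 ≈ 0.1343.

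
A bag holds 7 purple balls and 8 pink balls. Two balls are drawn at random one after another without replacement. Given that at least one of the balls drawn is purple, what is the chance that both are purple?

P(both purple) = C(7,2)/C(15,2) = 1/5; P(at least one purple) = 1 − C(8,2)/C(15,2) = 11/15.
Since 'both purple' ⊆ 'at least one purple', P(both | at least one) = 1/5 / 11/15 = 3/11 ≈ 0.2727.

3/11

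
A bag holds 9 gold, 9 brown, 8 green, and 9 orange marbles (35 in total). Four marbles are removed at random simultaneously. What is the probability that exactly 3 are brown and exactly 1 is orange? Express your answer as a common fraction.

Unordered draws without replacement: count favorable combinations over C(35,4).
Favorable = C(9,0) · C(9,3) · C(8,0) · C(9,1) = 756; total = C(35,4) = 52360.
P = 756/52360 = 27/1870 ≈ 0.0144.

27/1870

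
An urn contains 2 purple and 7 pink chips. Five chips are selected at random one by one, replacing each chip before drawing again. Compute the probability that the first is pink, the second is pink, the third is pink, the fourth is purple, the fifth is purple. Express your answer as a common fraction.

Multiply the conditional probability of each draw in order, with replacement (the composition resets each draw).
P = (7/9) · (7/9) · (7/9) · (2/9) · (2/9) = 1372/59049 ≈ 0.0232.

1372/59049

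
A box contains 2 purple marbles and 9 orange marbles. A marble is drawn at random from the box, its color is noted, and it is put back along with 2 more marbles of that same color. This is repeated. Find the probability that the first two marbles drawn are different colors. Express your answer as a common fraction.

36/143

Either purple then orange, or orange then purple; after the first draw the total is 13.
P = (2/11)·(9/13) + (9/11)·(2/13) = 36/143 ≈ 0.2517.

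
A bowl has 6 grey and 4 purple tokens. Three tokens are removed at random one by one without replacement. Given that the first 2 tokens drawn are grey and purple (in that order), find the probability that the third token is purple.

After removing 1 grey, 1 purple, the bowl has 3 purple out of 8 remaining.
P(third is purple | given) = 3/8 ≈ 0.3750.

3/8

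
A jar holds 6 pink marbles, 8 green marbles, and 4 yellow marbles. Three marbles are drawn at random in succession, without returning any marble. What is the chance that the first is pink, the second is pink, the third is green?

Multiply the conditional probability of each draw in order, without replacement, so each draw removes one from its color and from the total.
P = (6/18) · (5/17) · (8/16) = 5/102 ≈ 0.0490.

5/102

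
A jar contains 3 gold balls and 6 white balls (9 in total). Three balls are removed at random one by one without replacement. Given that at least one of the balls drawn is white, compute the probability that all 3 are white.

P(all 3 white) = C(6,3)/C(9,3) = 5/21; P(at least one white) = 1 − C(3,3)/C(9,3) = 83/84.
Since 'all 3 white' ⊆ 'at least one white', P(all 3 | at least one) = 5/21 / 83/84 = 20/83 ≈ 0.2410.

20/83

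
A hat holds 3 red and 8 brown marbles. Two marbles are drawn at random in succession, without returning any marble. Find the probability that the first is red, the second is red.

3/55

Multiply the conditional probability of each draw in order, without replacement, so each draw removes one from its color and from the total.
P = (3/11) · (2/10) = 3/55 ≈ 0.0545.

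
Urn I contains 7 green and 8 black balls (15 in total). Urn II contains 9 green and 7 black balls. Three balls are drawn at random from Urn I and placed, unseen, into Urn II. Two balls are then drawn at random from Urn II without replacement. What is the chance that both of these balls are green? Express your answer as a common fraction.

Condition on how many of the transferred balls are green (from Urn I: 7 green of 15; then Urn II has 19 total).
  0 green: C(7,0)C(8,3)/C(15,3) = 8/65; then P = C(9,2)/C(19,2) = 4/19
  1 green: C(7,1)C(8,2)/C(15,3) = 28/65; then P = C(10,2)/C(19,2) = 5/19
  2 green: C(7,2)C(8,1)/C(15,3) = 24/65; then P = C(11,2)/C(19,2) = 55/171
  3 green: C(7,3)C(8,0)/C(15,3) = 1/13; then P = C(12,2)/C(19,2) = 22/57
P(both green) = 82/285 ≈ 0.2877.

82/285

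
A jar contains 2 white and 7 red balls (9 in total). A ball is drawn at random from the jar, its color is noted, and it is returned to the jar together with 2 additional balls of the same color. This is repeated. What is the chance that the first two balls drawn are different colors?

Either red then white, or white then red; after the first draw the total is 11.
P = (7/9)·(2/11) + (2/9)·(7/11) = 28/99 ≈ 0.2828.

28/99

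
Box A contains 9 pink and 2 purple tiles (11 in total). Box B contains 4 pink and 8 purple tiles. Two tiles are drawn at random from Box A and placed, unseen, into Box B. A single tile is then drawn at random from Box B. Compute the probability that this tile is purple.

46/77

Condition on how many of the transferred tiles are purple (from Box A: 2 purple of 11; then Box B has 14 total).
  0 purple: C(2,0)C(9,2)/C(11,2) = 36/55; then P = 8/14
  1 purple: C(2,1)C(9,1)/C(11,2) = 18/55; then P = 9/14
  2 purple: C(2,2)C(9,0)/C(11,2) = 1/55; then P = 10/14
P(purple from Box B) = 46/77 ≈ 0.5974.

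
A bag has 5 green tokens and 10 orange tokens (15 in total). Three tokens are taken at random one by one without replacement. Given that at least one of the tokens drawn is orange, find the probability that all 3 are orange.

P(all 3 orange) = C(10,3)/C(15,3) = 24/91; P(at least one orange) = 1 − C(5,3)/C(15,3) = 89/91.
Since 'all 3 orange' ⊆ 'at least one orange', P(all 3 | at least one) = 24/91 / 89/91 = 24/89 ≈ 0.2697.

24/89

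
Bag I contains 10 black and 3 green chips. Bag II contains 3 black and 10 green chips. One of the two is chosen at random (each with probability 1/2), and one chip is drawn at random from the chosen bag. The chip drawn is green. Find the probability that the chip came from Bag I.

P(green | Bag I) = 3/13; P(green | Bag II) = 10/13.
P(green) = 1/2·3/13 + 1/2·10/13 = 1/2.
By Bayes' rule, P(Bag I | green) = 3/26 / 1/2 = 3/13 ≈ 0.2308.

3/13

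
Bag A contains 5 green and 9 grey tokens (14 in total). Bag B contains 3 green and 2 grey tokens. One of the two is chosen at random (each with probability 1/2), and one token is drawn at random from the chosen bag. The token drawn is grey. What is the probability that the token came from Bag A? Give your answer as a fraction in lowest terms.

45/73

P(grey | Bag A) = 9/14; P(grey | Bag B) = 2/5.
P(grey) = 1/2·9/14 + 1/2·2/5 = 73/140.
By Bayes' rule, P(Bag A | grey) = 9/28 / 73/140 = 45/73 ≈ 0.6164.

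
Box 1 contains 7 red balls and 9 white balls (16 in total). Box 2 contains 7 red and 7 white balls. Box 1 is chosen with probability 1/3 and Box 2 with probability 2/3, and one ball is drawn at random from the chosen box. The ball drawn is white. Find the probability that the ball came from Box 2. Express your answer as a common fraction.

P(white | Box 1) = 9/16; P(white | Box 2) = 1/2.
P(white) = 1/3·9/16 + 2/3·1/2 = 25/48.
By Bayes' rule, P(Box 2 | white) = 1/3 / 25/48 = 16/25 ≈ 0.6400.

16/25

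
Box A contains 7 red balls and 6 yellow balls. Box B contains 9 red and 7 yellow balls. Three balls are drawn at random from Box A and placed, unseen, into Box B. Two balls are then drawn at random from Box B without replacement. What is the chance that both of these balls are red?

445/1482

Condition on how many of the transferred balls are red (from Box A: 7 red of 13; then Box B has 19 total).
  0 red: C(7,0)C(6,3)/C(13,3) = 10/143; then P = C(9,2)/C(19,2) = 4/19
  1 red: C(7,1)C(6,2)/C(13,3) = 105/286; then P = C(10,2)/C(19,2) = 5/19
  2 red: C(7,2)C(6,1)/C(13,3) = 63/143; then P = C(11,2)/C(19,2) = 55/171
  3 red: C(7,3)C(6,0)/C(13,3) = 35/286; then P = C(12,2)/C(19,2) = 22/57
P(both red) = 445/1482 ≈ 0.3003.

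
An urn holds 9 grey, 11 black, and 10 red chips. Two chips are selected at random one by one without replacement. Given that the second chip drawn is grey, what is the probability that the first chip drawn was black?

P(first=black and the second chip drawn is grey) = (11/30)·(9/29) = 33/290.
P(the second chip drawn is grey) = Σ over first color = 12/145 + 33/290 + 3/29 = 3/10.
By Bayes, P(first=black | the second chip drawn is grey) = 33/290 / 3/10 = 11/29 ≈ 0.3793.

11/29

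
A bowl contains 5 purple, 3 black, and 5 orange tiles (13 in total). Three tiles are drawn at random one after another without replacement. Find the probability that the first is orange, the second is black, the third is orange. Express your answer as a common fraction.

Multiply the conditional probability of each draw in order, without replacement, so each draw removes one from its color and from the total.
P = (5/13) · (3/12) · (4/11) = 5/143 ≈ 0.0350.

5/143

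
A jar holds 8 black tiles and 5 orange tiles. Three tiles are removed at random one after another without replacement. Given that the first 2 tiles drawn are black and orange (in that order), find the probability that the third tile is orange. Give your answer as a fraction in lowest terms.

After removing 1 black, 1 orange, the jar has 4 orange out of 11 remaining.
P(third is orange | given) = 4/11 ≈ 0.3636.

4/11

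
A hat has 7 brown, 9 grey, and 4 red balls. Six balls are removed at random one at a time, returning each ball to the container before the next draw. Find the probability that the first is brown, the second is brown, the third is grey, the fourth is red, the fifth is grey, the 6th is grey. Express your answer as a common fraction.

35721/16000000

Multiply the conditional probability of each draw in order, with replacement (the composition resets each draw).
P = (7/20) · (7/20) · (9/20) · (4/20) · (9/20) · (9/20) = 35721/16000000 ≈ 0.0022.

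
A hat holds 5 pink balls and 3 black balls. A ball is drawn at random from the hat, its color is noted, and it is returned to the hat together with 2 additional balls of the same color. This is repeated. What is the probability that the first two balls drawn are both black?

After a black draw the hat holds 5 black out of 10.
P = (3/8)·(5/10) = 3/16 ≈ 0.1875.

3/16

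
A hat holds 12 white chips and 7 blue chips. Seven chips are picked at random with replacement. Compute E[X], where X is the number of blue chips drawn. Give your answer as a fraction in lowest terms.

49/19

By linearity of expectation, E[X] = Σ P(draw i is blue); each independent draw has P(blue) = 7/19.
E[X] = 7 · 7/19 = 49/19 ≈ 2.5789.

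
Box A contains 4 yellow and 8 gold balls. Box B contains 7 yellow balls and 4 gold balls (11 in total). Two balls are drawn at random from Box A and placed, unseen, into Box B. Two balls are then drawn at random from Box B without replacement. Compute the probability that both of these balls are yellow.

425/1287

Condition on how many of the transferred balls are yellow (from Box A: 4 yellow of 12; then Box B has 13 total).
  0 yellow: C(4,0)C(8,2)/C(12,2) = 14/33; then P = C(7,2)/C(13,2) = 7/26
  1 yellow: C(4,1)C(8,1)/C(12,2) = 16/33; then P = C(8,2)/C(13,2) = 14/39
  2 yellow: C(4,2)C(8,0)/C(12,2) = 1/11; then P = C(9,2)/C(13,2) = 6/13
P(both yellow) = 425/1287 ≈ 0.3302.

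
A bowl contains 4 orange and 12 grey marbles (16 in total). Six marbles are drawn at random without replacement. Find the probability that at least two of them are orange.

Sum the hypergeometric tail for j = 2,…,4 orange marbles.
Favorable = C(4,2)·C(12,4) + C(4,3)·C(12,3) + C(4,4)·C(12,2) = 3916; total = C(16,6) = 8008.
P = 3916/8008 = 89/182 ≈ 0.4890.

89/182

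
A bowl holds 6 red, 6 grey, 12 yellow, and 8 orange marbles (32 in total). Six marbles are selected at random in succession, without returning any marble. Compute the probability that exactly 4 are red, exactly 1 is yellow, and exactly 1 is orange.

Unordered draws without replacement: count favorable combinations over C(32,6).
Favorable = C(6,4) · C(6,0) · C(12,1) · C(8,1) = 1440; total = C(32,6) = 906192.
P = 1440/906192 = 10/6293 ≈ 0.0016.

10/6293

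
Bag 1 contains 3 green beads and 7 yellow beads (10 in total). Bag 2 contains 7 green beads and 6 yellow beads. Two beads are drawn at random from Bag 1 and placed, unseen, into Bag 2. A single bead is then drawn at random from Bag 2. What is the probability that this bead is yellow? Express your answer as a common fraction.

37/75

Condition on how many of the transferred beads are yellow (from Bag 1: 7 yellow of 10; then Bag 2 has 15 total).
  0 yellow: C(7,0)C(3,2)/C(10,2) = 1/15; then P = 6/15
  1 yellow: C(7,1)C(3,1)/C(10,2) = 7/15; then P = 7/15
  2 yellow: C(7,2)C(3,0)/C(10,2) = 7/15; then P = 8/15
P(yellow from Bag 2) = 37/75 ≈ 0.4933.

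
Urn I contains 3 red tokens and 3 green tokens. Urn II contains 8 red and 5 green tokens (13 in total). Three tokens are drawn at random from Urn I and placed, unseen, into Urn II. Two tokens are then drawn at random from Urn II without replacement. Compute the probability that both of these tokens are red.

203/600

Condition on how many of the transferred tokens are red (from Urn I: 3 red of 6; then Urn II has 16 total).
  0 red: C(3,0)C(3,3)/C(6,3) = 1/20; then P = C(8,2)/C(16,2) = 7/30
  1 red: C(3,1)C(3,2)/C(6,3) = 9/20; then P = C(9,2)/C(16,2) = 3/10
  2 red: C(3,2)C(3,1)/C(6,3) = 9/20; then P = C(10,2)/C(16,2) = 3/8
  3 red: C(3,3)C(3,0)/C(6,3) = 1/20; then P = C(11,2)/C(16,2) = 11/24
P(both red) = 203/600 ≈ 0.3383.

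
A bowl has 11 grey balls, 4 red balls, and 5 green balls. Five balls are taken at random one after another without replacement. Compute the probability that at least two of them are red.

241/969

Sum the hypergeometric tail for j = 2,…,4 red balls.
Favorable = C(4,2)·C(16,3) + C(4,3)·C(16,2) + C(4,4)·C(16,1) = 3856; total = C(20,5) = 15504.
P = 3856/15504 = 241/969 ≈ 0.2487.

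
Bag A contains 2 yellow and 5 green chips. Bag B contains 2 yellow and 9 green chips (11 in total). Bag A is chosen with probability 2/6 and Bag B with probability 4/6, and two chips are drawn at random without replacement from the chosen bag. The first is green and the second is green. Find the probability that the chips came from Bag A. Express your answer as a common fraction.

275/1031

P(E | Bag A) = 10/21; P(E | Bag B) = 36/55.
P(E) = 1/3·10/21 + 2/3·36/55 = 2062/3465.
By Bayes' rule, P(Bag A | E) = 10/63 / 2062/3465 = 275/1031 ≈ 0.2667.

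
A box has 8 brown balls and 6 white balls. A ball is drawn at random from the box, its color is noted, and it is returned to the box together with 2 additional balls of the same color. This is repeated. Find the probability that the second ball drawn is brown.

Condition on the first draw. If first is brown (prob 8/14), second-brown has prob (10)/(16); if not (prob 6/14), it has prob 8/(16).
P = (8/14)·(10/16) + (6/14)·(8/16) = 4/7 ≈ 0.5714.

4/7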